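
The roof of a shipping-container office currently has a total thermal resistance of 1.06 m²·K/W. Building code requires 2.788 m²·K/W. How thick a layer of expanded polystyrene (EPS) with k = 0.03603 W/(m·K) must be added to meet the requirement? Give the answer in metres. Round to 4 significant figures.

ΔR = 2.788 − 1.06 = 1.728 m²·K/W
L = ΔR × k = 1.728 × 0.03603 = 0.06226 m

0.06226 m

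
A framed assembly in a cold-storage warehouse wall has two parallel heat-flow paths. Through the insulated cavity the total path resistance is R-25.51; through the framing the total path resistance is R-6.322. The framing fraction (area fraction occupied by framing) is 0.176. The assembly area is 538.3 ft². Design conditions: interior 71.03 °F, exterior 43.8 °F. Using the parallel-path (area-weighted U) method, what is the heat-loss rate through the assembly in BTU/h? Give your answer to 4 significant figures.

U_eff = 0.824/25.51 + 0.176/6.322 = 0.032301 + 0.027839 = 0.06014
R_eff = 1/U_eff = 16.628 ft²·°F·h/BTU
Q = 538.3 × (71.03 − 43.8) / 16.628 = 881.53 BTU/h

881.5 BTU/h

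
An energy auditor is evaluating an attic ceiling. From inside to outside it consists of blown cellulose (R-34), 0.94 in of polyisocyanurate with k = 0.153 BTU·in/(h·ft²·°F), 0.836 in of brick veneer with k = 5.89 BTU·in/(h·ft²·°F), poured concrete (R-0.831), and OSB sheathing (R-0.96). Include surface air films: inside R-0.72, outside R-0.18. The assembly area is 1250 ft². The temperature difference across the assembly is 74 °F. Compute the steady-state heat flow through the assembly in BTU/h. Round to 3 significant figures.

0.94/0.153 = 6.144
0.836/5.89 = 0.1419
R_total = 0.72 + 34 + 6.144 + 0.1419 + 0.831 + 0.96 + 0.18 = 42.98 ft²·°F·h/BTU
Q = A·ΔT/R = 1250 × 74 / 42.98 = 2152 BTU/h

2150 BTU/h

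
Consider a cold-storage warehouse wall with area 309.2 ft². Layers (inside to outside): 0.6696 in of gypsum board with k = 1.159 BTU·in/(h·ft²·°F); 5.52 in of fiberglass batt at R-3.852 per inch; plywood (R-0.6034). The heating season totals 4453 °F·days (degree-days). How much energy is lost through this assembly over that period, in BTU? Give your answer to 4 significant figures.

1472000 BTU

0.6696/1.159 = 0.57774
5.52 × 3.852 = 21.263
R_total = 0.57774 + 21.263 + 0.6034 = 22.444 ft²·°F·h/BTU
E = A × HDD × 24 / R = 309.2 × 4453 × 24 / 22.444 = 1472300 BTU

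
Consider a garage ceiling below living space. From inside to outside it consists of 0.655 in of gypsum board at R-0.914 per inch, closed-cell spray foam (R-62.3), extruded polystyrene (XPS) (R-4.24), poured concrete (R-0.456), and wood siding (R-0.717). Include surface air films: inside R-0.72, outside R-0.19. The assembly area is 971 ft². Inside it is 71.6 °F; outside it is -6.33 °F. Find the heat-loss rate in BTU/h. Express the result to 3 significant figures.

0.655 × 0.914 = 0.5987
R_total = 0.72 + 0.5987 + 62.3 + 4.24 + 0.456 + 0.717 + 0.19 = 69.22 ft²·°F·h/BTU
Q = A·ΔT/R = 971 × (71.6 − (-6.33)) / 69.22 = 1093 BTU/h

1090 BTU/h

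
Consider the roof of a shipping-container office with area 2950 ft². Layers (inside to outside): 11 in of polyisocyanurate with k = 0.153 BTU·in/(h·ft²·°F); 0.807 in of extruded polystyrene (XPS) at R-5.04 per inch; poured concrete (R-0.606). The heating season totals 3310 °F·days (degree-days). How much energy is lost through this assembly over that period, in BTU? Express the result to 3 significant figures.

3060000 BTU

11/0.153 = 71.9
0.807 × 5.04 = 4.067
R_total = 71.9 + 4.067 + 0.606 = 76.57 ft²·°F·h/BTU
E = A × HDD × 24 / R = 2950 × 3310 × 24 / 76.57 = 3061000 BTU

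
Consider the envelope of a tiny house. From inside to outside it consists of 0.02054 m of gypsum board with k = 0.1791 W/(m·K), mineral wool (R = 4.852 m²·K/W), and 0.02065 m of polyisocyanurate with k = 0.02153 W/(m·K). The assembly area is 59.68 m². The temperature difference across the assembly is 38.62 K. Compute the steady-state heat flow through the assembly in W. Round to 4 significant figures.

0.02054/0.1791 = 0.11468
0.02065/0.02153 = 0.95913
R_total = 0.11468 + 4.852 + 0.95913 = 5.9258 m²·K/W
Q = A·ΔT/R = 59.68 × 38.62 / 5.9258 = 388.95 W

388.9 W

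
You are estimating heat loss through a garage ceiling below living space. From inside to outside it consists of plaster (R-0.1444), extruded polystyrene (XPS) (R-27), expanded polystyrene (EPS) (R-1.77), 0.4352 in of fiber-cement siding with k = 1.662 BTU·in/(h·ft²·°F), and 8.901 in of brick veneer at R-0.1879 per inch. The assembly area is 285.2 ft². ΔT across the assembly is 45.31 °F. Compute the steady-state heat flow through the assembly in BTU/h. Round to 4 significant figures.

0.4352/1.662 = 0.26185
8.901 × 0.1879 = 1.6725
R_total = 0.1444 + 27 + 1.77 + 0.26185 + 1.6725 = 30.849 ft²·°F·h/BTU
Q = A·ΔT/R = 285.2 × 45.31 / 30.849 = 418.9 BTU/h

418.9 BTU/h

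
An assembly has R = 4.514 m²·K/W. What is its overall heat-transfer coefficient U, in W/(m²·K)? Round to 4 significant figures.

0.2215 W/(m²·K)

U = 1/R = 1/4.514 = 0.22153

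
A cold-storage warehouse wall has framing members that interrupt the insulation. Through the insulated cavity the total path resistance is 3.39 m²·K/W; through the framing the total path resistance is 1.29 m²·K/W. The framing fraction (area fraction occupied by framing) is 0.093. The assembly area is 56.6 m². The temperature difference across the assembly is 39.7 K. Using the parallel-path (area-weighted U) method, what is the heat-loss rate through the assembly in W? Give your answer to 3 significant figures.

U_eff = 0.907/3.39 + 0.093/1.29 = 0.2676 + 0.07209 = 0.3396
R_eff = 1/U_eff = 2.944 m²·K/W
Q = 56.6 × 39.7 / 2.944 = 763.2 W

763 W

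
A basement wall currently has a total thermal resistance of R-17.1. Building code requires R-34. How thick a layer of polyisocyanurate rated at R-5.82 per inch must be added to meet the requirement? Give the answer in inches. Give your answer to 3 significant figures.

2.90 in

ΔR = 34 − 17.1 = 16.9 ft²·°F·h/BTU
L = ΔR / (R/in) = 16.9/5.82 = 2.904 in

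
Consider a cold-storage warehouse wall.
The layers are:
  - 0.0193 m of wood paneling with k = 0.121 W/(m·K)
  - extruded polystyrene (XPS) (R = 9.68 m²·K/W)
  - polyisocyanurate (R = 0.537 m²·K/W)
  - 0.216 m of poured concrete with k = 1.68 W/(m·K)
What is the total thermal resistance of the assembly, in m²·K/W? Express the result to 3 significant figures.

0.0193/0.121 = 0.1595
0.216/1.68 = 0.1286
R_total = 0.1595 + 9.68 + 0.537 + 0.1286 = 10.51 m²·K/W

10.5 m²·K/W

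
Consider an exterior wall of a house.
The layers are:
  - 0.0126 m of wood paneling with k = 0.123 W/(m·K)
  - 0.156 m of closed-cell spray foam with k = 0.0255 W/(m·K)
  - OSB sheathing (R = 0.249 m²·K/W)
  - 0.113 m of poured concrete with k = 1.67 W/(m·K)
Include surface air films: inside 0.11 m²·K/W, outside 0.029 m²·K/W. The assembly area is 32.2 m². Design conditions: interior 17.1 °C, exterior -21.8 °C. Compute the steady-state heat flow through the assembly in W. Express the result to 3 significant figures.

188 W

0.0126/0.123 = 0.1024
0.156/0.0255 = 6.118
0.113/1.67 = 0.06766
R_total = 0.11 + 0.1024 + 6.118 + 0.249 + 0.06766 + 0.029 = 6.676 m²·K/W
Q = A·ΔT/R = 32.2 × (17.1 − (-21.8)) / 6.676 = 187.6 W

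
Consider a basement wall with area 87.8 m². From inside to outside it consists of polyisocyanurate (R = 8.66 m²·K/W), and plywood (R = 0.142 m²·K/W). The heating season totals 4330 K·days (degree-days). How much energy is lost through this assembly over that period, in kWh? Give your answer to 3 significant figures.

1040 kWh

R_total = 8.66 + 0.142 = 8.802 m²·K/W
E = A × HDD × 24 / R / 1000 = 87.8 × 4330 × 24 / 8.802 / 1000 = 1037 kWh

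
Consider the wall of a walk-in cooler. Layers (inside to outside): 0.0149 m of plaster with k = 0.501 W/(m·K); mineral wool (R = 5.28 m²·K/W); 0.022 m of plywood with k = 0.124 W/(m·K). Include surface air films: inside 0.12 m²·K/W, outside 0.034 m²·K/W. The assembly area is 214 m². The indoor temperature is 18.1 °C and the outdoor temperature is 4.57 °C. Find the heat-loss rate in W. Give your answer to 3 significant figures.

0.0149/0.501 = 0.02974
0.022/0.124 = 0.1774
R_total = 0.12 + 0.02974 + 5.28 + 0.1774 + 0.034 = 5.641 m²·K/W
Q = A·ΔT/R = 214 × (18.1 − 4.57) / 5.641 = 513.3 W

513 W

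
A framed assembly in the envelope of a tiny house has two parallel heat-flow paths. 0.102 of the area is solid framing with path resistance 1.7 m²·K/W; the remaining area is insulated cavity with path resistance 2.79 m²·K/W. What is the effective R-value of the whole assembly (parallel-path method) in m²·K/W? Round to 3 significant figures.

U_eff = 0.898/2.79 + 0.102/1.7 = 0.3219 + 0.06 = 0.3819
R_eff = 1/U_eff = 2.619 m²·K/W

2.62 m²·K/W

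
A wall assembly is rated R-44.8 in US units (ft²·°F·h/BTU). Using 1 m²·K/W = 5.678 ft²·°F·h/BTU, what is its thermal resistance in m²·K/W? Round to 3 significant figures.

7.89 m²·K/W

R_SI = 44.8/5.678 = 7.89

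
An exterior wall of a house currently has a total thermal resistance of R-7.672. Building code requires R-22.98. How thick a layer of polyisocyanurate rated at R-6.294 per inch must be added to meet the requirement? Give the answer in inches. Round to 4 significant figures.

ΔR = 22.98 − 7.672 = 15.308 ft²·°F·h/BTU
L = ΔR / (R/in) = 15.308/6.294 = 2.4322 in

2.432 in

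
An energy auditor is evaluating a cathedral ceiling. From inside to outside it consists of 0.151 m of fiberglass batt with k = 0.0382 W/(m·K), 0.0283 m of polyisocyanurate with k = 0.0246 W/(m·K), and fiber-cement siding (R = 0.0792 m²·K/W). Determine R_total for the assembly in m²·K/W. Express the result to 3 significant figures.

5.18 m²·K/W

0.151/0.0382 = 3.953
0.0283/0.0246 = 1.15
R_total = 3.953 + 1.15 + 0.0792 = 5.182 m²·K/W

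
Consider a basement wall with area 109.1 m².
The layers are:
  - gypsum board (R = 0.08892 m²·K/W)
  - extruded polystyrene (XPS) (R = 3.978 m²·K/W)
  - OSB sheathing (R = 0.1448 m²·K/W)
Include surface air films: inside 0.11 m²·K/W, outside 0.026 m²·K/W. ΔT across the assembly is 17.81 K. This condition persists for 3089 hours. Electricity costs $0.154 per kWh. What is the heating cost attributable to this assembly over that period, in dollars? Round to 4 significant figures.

212.6 dollars

R_total = 0.11 + 0.08892 + 3.978 + 0.1448 + 0.026 = 4.3477 m²·K/W
Q = 109.1 × 17.81 / 4.3477 = 446.92 W
E = 446.92 W × 3089 h / 1000 = 1380.5 kWh
Cost = 1380.5 × 0.154 = $212.6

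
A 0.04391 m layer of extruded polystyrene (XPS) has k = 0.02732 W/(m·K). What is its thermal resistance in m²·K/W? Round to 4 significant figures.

R = L/k = 0.04391/0.02732 = 1.6072 m²·K/W

1.607 m²·K/W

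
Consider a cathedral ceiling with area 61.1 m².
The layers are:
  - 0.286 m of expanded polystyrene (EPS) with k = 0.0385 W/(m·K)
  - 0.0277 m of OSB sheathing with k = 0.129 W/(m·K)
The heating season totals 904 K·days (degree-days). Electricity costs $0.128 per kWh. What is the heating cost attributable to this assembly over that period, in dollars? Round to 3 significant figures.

22.2 dollars

0.286/0.0385 = 7.429
0.0277/0.129 = 0.2147
R_total = 7.429 + 0.2147 = 7.643 m²·K/W
E = A × HDD × 24 / R / 1000 = 61.1 × 904 × 24 / 7.643 / 1000 = 173.4 kWh
Cost = 173.4 × 0.128 = $22.2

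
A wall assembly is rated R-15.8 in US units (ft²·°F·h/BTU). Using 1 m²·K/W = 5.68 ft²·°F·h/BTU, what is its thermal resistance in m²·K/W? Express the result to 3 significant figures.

2.78 m²·K/W

R_SI = 15.8/5.68 = 2.782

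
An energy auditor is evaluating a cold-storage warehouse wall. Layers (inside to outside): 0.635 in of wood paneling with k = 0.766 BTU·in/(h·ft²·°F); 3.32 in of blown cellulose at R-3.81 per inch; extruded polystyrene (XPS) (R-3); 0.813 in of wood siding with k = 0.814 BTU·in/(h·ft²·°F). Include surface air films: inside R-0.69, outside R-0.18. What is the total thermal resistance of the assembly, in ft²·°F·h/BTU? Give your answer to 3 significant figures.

18.3 ft²·°F·h/BTU

0.635/0.766 = 0.829
3.32 × 3.81 = 12.65
0.813/0.814 = 0.9988
R_total = 0.69 + 0.829 + 12.65 + 3 + 0.9988 + 0.18 = 18.35 ft²·°F·h/BTU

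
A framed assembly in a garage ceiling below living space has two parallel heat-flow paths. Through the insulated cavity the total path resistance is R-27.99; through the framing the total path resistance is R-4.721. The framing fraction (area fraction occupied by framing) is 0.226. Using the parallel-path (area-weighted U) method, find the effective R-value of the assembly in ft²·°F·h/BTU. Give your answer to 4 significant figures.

U_eff = 0.774/27.99 + 0.226/4.721 = 0.027653 + 0.047871 = 0.075524
R_eff = 1/U_eff = 13.241 ft²·°F·h/BTU

13.24 ft²·°F·h/BTU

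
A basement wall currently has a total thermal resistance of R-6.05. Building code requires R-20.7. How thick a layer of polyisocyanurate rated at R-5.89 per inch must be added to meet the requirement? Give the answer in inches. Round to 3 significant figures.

ΔR = 20.7 − 6.05 = 14.65 ft²·°F·h/BTU
L = ΔR / (R/in) = 14.65/5.89 = 2.487 in

2.49 in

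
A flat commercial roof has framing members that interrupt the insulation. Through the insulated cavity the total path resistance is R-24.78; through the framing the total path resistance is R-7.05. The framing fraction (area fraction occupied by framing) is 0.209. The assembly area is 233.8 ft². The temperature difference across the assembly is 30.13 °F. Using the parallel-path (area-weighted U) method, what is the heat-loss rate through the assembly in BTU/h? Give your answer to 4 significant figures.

433.7 BTU/h

U_eff = 0.791/24.78 + 0.209/7.05 = 0.031921 + 0.029645 = 0.061566
R_eff = 1/U_eff = 16.243 ft²·°F·h/BTU
Q = 233.8 × 30.13 / 16.243 = 433.7 BTU/h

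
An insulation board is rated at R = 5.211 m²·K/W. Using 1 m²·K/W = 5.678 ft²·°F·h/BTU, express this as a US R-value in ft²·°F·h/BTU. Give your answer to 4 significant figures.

R_US = 5.211 × 5.678 = 29.588

29.59 ft²·°F·h/BTU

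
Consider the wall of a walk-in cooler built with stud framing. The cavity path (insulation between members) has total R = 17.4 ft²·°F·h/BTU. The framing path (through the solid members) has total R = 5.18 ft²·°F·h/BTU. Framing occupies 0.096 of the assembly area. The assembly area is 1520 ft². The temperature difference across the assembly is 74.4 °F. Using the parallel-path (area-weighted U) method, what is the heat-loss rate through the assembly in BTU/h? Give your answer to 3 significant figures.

7970 BTU/h

U_eff = 0.904/17.4 + 0.096/5.18 = 0.05195 + 0.01853 = 0.07049
R_eff = 1/U_eff = 14.19 ft²·°F·h/BTU
Q = 1520 × 74.4 / 14.19 = 7971 BTU/h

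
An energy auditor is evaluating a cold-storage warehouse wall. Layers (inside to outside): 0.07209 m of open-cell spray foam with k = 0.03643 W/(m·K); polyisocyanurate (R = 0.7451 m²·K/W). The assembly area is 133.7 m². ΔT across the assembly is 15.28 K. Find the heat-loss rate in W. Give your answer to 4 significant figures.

0.07209/0.03643 = 1.9789
R_total = 1.9789 + 0.7451 = 2.724 m²·K/W
Q = A·ΔT/R = 133.7 × 15.28 / 2.724 = 749.99 W

750.0 W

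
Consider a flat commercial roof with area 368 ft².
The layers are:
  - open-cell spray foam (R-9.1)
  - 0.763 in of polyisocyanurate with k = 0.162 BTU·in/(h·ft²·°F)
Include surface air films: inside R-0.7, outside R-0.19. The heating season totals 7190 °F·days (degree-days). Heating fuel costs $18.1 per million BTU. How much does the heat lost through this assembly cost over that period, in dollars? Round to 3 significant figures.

78.2 dollars

0.763/0.162 = 4.71
R_total = 0.7 + 9.1 + 4.71 + 0.19 = 14.7 ft²·°F·h/BTU
E = A × HDD × 24 / R = 368 × 7190 × 24 / 14.7 = 4320000 BTU
Cost = 4320000/10⁶ × 18.1 = $78.19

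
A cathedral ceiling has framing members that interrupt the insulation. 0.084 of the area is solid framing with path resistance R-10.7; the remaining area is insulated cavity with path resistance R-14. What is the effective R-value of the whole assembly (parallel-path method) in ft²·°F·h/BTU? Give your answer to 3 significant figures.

13.6 ft²·°F·h/BTU

U_eff = 0.916/14 + 0.084/10.7 = 0.06543 + 0.00785 = 0.07328
R_eff = 1/U_eff = 13.65 ft²·°F·h/BTU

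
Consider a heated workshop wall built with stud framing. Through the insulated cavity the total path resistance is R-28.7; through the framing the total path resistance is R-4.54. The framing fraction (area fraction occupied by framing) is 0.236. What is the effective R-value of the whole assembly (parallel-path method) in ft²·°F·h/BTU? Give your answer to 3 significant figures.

U_eff = 0.764/28.7 + 0.236/4.54 = 0.02662 + 0.05198 = 0.0786
R_eff = 1/U_eff = 12.72 ft²·°F·h/BTU

12.7 ft²·°F·h/BTU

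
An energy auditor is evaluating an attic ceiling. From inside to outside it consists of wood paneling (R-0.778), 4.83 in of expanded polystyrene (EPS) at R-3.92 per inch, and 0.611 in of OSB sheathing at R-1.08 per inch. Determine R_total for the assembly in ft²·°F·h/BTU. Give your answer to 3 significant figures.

4.83 × 3.92 = 18.93
0.611 × 1.08 = 0.6599
R_total = 0.778 + 18.93 + 0.6599 = 20.37 ft²·°F·h/BTU

20.4 ft²·°F·h/BTU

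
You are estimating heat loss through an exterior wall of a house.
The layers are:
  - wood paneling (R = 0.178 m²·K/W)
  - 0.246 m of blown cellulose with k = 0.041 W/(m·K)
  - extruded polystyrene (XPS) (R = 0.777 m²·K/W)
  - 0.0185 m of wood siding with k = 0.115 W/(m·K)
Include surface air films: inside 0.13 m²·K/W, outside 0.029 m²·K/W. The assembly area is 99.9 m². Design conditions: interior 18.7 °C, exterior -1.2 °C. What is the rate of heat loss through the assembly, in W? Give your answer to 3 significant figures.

273 W

0.246/0.041 = 6
0.0185/0.115 = 0.1609
R_total = 0.13 + 0.178 + 6 + 0.777 + 0.1609 + 0.029 = 7.275 m²·K/W
Q = A·ΔT/R = 99.9 × (18.7 − (-1.2)) / 7.275 = 273.3 W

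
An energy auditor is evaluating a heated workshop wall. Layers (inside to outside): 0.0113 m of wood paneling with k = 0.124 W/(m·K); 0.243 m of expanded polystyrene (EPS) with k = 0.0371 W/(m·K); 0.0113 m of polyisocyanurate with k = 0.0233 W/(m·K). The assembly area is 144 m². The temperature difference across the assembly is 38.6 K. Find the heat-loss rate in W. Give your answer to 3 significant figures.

0.0113/0.124 = 0.09113
0.243/0.0371 = 6.55
0.0113/0.0233 = 0.485
R_total = 0.09113 + 6.55 + 0.485 = 7.126 m²·K/W
Q = A·ΔT/R = 144 × 38.6 / 7.126 = 780 W

780 W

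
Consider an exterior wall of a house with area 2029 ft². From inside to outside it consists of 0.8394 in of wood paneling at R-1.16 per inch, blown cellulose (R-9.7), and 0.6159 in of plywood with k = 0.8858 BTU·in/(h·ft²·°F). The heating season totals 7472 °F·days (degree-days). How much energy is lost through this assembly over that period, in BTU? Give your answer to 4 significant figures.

0.8394 × 1.16 = 0.9737
0.6159/0.8858 = 0.6953
R_total = 0.9737 + 9.7 + 0.6953 = 11.369 ft²·°F·h/BTU
E = A × HDD × 24 / R = 2029 × 7472 × 24 / 11.369 = 32004000 BTU

32000000 BTU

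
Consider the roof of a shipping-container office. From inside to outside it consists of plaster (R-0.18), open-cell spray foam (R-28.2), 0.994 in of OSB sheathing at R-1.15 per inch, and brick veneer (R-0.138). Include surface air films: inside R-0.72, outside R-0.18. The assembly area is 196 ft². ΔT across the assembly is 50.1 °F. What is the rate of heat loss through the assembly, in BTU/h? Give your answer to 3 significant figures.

321 BTU/h

0.994 × 1.15 = 1.143
R_total = 0.72 + 0.18 + 28.2 + 1.143 + 0.138 + 0.18 = 30.56 ft²·°F·h/BTU
Q = A·ΔT/R = 196 × 50.1 / 30.56 = 321.3 BTU/h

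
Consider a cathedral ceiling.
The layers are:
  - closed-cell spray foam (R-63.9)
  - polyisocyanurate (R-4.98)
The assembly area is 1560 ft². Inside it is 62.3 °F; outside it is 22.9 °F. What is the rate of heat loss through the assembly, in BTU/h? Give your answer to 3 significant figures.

R_total = 63.9 + 4.98 = 68.88 ft²·°F·h/BTU
Q = A·ΔT/R = 1560 × (62.3 − 22.9) / 68.88 = 892.3 BTU/h

892 BTU/h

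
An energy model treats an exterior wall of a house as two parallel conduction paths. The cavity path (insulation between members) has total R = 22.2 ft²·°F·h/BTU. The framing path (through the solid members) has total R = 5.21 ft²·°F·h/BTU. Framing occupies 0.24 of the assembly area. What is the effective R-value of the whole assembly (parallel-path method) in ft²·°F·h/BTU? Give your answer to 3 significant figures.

12.5 ft²·°F·h/BTU

U_eff = 0.76/22.2 + 0.24/5.21 = 0.03423 + 0.04607 = 0.0803
R_eff = 1/U_eff = 12.45 ft²·°F·h/BTU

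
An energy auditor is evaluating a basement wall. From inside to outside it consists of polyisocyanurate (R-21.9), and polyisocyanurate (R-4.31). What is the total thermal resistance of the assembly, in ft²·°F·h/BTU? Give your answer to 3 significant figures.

26.2 ft²·°F·h/BTU

R_total = 21.9 + 4.31 = 26.21 ft²·°F·h/BTU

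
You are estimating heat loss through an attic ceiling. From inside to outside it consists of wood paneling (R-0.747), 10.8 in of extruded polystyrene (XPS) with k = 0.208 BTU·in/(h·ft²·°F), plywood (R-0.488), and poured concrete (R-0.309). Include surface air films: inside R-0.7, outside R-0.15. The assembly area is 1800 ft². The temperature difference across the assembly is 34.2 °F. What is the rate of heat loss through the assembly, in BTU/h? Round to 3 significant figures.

10.8/0.208 = 51.92
R_total = 0.7 + 0.747 + 51.92 + 0.488 + 0.309 + 0.15 = 54.32 ft²·°F·h/BTU
Q = A·ΔT/R = 1800 × 34.2 / 54.32 = 1133 BTU/h

1130 BTU/h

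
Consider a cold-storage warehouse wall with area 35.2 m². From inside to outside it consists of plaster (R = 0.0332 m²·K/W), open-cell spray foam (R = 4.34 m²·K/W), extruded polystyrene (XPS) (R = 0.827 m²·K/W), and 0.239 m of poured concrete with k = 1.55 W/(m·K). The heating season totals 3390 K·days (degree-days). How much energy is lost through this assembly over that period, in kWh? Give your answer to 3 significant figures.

0.239/1.55 = 0.1542
R_total = 0.0332 + 4.34 + 0.827 + 0.1542 = 5.354 m²·K/W
E = A × HDD × 24 / R / 1000 = 35.2 × 3390 × 24 / 5.354 / 1000 = 534.9 kWh

535 kWh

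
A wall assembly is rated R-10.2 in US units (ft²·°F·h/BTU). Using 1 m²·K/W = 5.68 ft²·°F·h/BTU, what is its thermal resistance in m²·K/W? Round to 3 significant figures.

R_SI = 10.2/5.68 = 1.796

1.80 m²·K/W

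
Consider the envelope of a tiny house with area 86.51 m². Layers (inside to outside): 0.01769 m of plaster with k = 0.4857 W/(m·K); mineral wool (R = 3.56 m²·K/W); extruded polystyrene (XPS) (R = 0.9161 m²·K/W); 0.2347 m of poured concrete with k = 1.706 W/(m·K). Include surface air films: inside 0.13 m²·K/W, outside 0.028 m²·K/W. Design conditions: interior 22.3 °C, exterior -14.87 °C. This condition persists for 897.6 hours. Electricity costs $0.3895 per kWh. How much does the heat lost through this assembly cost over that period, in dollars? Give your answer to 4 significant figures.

233.8 dollars

0.01769/0.4857 = 0.036422
0.2347/1.706 = 0.13757
R_total = 0.13 + 0.036422 + 3.56 + 0.9161 + 0.13757 + 0.028 = 4.8081 m²·K/W
Q = 86.51 × (22.3 − (-14.87)) / 4.8081 = 668.78 W
E = 668.78 W × 897.6 h / 1000 = 600.3 kWh
Cost = 600.3 × 0.3895 = $233.82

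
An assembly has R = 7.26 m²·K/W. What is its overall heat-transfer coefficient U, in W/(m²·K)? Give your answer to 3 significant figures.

0.138 W/(m²·K)

U = 1/R = 1/7.26 = 0.1377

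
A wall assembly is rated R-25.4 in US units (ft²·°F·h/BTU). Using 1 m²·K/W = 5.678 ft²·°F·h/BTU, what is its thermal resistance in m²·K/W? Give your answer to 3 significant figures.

R_SI = 25.4/5.678 = 4.473

4.47 m²·K/W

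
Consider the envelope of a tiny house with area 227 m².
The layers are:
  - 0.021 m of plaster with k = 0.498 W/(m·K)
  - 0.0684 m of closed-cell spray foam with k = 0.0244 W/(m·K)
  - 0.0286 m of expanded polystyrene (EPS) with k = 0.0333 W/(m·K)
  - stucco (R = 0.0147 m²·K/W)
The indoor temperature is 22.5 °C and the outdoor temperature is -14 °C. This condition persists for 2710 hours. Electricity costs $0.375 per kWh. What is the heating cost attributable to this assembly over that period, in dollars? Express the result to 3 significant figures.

2260 dollars

0.021/0.498 = 0.04217
0.0684/0.0244 = 2.803
0.0286/0.0333 = 0.8589
R_total = 0.04217 + 2.803 + 0.8589 + 0.0147 = 3.719 m²·K/W
Q = 227 × (22.5 − (-14)) / 3.719 = 2228 W
E = 2228 W × 2710 h / 1000 = 6038 kWh
Cost = 6038 × 0.375 = $2264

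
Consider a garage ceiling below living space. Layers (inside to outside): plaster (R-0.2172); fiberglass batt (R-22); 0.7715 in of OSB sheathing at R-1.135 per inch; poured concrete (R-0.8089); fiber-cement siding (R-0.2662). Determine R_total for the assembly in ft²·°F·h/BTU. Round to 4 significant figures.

0.7715 × 1.135 = 0.87565
R_total = 0.2172 + 22 + 0.87565 + 0.8089 + 0.2662 = 24.168 ft²·°F·h/BTU

24.17 ft²·°F·h/BTU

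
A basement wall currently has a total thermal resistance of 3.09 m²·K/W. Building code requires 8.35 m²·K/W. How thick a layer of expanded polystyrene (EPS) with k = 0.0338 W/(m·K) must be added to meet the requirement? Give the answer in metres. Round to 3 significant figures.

ΔR = 8.35 − 3.09 = 5.26 m²·K/W
L = ΔR × k = 5.26 × 0.0338 = 0.1778 m

0.178 m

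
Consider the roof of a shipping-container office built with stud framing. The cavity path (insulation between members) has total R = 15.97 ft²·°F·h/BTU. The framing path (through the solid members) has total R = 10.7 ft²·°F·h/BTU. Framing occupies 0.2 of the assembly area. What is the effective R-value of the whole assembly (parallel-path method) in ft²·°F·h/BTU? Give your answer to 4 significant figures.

14.54 ft²·°F·h/BTU

U_eff = 0.8/15.97 + 0.2/10.7 = 0.050094 + 0.018692 = 0.068786
R_eff = 1/U_eff = 14.538 ft²·°F·h/BTU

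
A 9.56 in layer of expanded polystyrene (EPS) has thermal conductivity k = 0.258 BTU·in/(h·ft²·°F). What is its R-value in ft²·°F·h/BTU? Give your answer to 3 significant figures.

37.1 ft²·°F·h/BTU

R = L/k = 9.56/0.258 = 37.05 ft²·°F·h/BTU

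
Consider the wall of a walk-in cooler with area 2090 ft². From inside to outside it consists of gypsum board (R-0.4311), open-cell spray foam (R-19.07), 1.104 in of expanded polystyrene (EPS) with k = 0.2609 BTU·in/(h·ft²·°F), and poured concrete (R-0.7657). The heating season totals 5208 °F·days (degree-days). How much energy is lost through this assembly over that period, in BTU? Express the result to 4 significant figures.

1.104/0.2609 = 4.2315
R_total = 0.4311 + 19.07 + 4.2315 + 0.7657 = 24.498 ft²·°F·h/BTU
E = A × HDD × 24 / R = 2090 × 5208 × 24 / 24.498 = 10663000 BTU

10660000 BTU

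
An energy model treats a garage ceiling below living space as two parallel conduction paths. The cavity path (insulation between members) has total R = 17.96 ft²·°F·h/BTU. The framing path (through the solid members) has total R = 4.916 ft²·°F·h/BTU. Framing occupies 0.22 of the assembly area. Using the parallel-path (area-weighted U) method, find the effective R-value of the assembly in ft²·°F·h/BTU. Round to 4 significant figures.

U_eff = 0.78/17.96 + 0.22/4.916 = 0.04343 + 0.044752 = 0.088182
R_eff = 1/U_eff = 11.34 ft²·°F·h/BTU

11.34 ft²·°F·h/BTU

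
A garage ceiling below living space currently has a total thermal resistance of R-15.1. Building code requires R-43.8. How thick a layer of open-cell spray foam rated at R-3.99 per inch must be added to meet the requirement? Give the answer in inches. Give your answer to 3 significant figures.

7.19 in

ΔR = 43.8 − 15.1 = 28.7 ft²·°F·h/BTU
L = ΔR / (R/in) = 28.7/3.99 = 7.193 in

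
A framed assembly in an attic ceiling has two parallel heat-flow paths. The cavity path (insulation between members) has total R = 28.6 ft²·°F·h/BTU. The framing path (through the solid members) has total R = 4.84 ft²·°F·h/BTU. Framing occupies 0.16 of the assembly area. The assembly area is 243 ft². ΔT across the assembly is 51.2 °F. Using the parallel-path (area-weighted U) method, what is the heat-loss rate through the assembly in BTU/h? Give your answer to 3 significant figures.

777 BTU/h

U_eff = 0.84/28.6 + 0.16/4.84 = 0.02937 + 0.03306 = 0.06243
R_eff = 1/U_eff = 16.02 ft²·°F·h/BTU
Q = 243 × 51.2 / 16.02 = 776.7 BTU/h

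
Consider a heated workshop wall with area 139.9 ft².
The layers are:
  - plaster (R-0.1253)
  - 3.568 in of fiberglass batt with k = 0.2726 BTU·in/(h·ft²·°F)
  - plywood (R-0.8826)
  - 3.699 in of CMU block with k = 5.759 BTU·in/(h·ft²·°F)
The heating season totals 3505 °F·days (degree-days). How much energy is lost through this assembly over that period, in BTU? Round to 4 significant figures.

3.568/0.2726 = 13.089
3.699/5.759 = 0.6423
R_total = 0.1253 + 13.089 + 0.8826 + 0.6423 = 14.739 ft²·°F·h/BTU
E = A × HDD × 24 / R = 139.9 × 3505 × 24 / 14.739 = 798450 BTU

798500 BTU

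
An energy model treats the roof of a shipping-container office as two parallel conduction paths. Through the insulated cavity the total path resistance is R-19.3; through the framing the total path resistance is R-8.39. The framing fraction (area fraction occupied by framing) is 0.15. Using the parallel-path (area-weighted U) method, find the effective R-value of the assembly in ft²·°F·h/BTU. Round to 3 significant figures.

16.1 ft²·°F·h/BTU

U_eff = 0.85/19.3 + 0.15/8.39 = 0.04404 + 0.01788 = 0.06192
R_eff = 1/U_eff = 16.15 ft²·°F·h/BTU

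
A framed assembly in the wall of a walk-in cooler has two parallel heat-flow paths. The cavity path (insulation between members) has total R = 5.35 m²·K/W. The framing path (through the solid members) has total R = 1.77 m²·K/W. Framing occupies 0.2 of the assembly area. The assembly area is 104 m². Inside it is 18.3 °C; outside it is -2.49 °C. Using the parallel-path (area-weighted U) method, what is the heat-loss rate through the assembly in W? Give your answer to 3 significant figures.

568 W

U_eff = 0.8/5.35 + 0.2/1.77 = 0.1495 + 0.113 = 0.2625
R_eff = 1/U_eff = 3.809 m²·K/W
Q = 104 × (18.3 − (-2.49)) / 3.809 = 567.6 W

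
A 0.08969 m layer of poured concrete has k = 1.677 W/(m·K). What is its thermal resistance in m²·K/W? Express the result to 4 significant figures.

0.05348 m²·K/W

R = L/k = 0.08969/1.677 = 0.053482 m²·K/W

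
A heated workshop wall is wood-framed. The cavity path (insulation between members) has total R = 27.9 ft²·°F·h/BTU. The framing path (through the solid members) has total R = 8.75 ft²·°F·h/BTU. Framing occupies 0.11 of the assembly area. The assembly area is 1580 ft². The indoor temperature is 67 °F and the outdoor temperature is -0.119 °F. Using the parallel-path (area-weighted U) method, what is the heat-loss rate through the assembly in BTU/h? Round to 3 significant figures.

4720 BTU/h

U_eff = 0.89/27.9 + 0.11/8.75 = 0.0319 + 0.01257 = 0.04447
R_eff = 1/U_eff = 22.49 ft²·°F·h/BTU
Q = 1580 × (67 − (-0.119)) / 22.49 = 4716 BTU/h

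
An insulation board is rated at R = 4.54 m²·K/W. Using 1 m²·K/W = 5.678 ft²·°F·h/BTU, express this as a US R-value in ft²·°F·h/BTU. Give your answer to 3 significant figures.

25.8 ft²·°F·h/BTU

R_US = 4.54 × 5.678 = 25.78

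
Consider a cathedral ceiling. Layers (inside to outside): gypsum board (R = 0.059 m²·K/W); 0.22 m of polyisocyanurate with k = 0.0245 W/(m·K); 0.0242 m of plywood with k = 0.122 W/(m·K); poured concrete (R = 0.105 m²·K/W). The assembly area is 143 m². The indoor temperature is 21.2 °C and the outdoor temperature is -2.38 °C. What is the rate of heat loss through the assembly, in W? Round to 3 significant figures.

0.22/0.0245 = 8.98
0.0242/0.122 = 0.1984
R_total = 0.059 + 8.98 + 0.1984 + 0.105 = 9.342 m²·K/W
Q = A·ΔT/R = 143 × (21.2 − (-2.38)) / 9.342 = 360.9 W

361 W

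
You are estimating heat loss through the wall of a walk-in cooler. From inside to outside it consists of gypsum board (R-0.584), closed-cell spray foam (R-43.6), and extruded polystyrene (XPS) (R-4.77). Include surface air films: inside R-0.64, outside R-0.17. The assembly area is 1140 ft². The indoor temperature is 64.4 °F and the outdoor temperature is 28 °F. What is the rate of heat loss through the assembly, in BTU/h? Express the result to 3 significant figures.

R_total = 0.64 + 0.584 + 43.6 + 4.77 + 0.17 = 49.76 ft²·°F·h/BTU
Q = A·ΔT/R = 1140 × (64.4 − 28) / 49.76 = 833.9 BTU/h

834 BTU/h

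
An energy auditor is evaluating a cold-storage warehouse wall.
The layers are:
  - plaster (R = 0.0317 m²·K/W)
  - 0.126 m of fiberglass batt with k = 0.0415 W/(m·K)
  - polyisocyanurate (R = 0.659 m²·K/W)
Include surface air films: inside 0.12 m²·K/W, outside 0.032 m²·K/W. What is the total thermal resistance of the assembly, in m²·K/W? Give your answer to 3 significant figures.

3.88 m²·K/W

0.126/0.0415 = 3.036
R_total = 0.12 + 0.0317 + 3.036 + 0.659 + 0.032 = 3.879 m²·K/W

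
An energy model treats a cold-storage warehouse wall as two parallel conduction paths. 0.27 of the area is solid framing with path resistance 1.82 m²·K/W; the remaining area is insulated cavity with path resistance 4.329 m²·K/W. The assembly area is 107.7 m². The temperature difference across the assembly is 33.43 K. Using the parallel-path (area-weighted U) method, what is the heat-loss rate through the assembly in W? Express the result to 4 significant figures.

1141 W

U_eff = 0.73/4.329 + 0.27/1.82 = 0.16863 + 0.14835 = 0.31698
R_eff = 1/U_eff = 3.1548 m²·K/W
Q = 107.7 × 33.43 / 3.1548 = 1141.3 W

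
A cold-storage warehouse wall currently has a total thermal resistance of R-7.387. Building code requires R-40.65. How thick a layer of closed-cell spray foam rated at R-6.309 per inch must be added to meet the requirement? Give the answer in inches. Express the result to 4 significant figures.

ΔR = 40.65 − 7.387 = 33.263 ft²·°F·h/BTU
L = ΔR / (R/in) = 33.263/6.309 = 5.2723 in

5.272 in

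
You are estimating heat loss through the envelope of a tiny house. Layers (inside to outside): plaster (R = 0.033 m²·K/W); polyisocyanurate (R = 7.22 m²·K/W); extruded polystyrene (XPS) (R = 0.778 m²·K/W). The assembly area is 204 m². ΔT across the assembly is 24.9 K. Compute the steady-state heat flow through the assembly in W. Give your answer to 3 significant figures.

R_total = 0.033 + 7.22 + 0.778 = 8.031 m²·K/W
Q = A·ΔT/R = 204 × 24.9 / 8.031 = 632.5 W

632 W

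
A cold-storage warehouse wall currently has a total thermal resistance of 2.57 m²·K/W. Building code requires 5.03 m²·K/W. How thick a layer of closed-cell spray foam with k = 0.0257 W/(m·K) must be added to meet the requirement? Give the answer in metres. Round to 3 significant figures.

ΔR = 5.03 − 2.57 = 2.46 m²·K/W
L = ΔR × k = 2.46 × 0.0257 = 0.06322 m

0.0632 m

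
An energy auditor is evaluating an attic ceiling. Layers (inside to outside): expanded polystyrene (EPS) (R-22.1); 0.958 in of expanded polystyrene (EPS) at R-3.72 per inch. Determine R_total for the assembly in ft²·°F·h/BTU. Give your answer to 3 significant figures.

25.7 ft²·°F·h/BTU

0.958 × 3.72 = 3.564
R_total = 22.1 + 3.564 = 25.66 ft²·°F·h/BTU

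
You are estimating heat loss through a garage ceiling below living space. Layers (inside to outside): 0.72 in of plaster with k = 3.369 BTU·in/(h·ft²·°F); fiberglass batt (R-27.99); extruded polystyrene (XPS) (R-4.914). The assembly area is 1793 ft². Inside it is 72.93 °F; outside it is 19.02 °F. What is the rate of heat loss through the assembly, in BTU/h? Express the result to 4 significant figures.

2919 BTU/h

0.72/3.369 = 0.21371
R_total = 0.21371 + 27.99 + 4.914 = 33.118 ft²·°F·h/BTU
Q = A·ΔT/R = 1793 × (72.93 − 19.02) / 33.118 = 2918.7 BTU/h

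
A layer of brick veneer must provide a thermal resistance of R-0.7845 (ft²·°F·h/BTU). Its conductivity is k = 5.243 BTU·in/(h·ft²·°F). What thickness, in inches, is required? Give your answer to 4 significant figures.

4.113 in

L = R × k = 0.7845 × 5.243 = 4.1131 in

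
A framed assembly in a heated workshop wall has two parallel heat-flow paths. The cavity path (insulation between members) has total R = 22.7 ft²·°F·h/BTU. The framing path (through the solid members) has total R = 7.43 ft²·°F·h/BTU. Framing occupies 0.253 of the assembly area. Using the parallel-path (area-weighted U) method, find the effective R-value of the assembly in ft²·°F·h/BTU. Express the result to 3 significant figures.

14.9 ft²·°F·h/BTU

U_eff = 0.747/22.7 + 0.253/7.43 = 0.03291 + 0.03405 = 0.06696
R_eff = 1/U_eff = 14.93 ft²·°F·h/BTU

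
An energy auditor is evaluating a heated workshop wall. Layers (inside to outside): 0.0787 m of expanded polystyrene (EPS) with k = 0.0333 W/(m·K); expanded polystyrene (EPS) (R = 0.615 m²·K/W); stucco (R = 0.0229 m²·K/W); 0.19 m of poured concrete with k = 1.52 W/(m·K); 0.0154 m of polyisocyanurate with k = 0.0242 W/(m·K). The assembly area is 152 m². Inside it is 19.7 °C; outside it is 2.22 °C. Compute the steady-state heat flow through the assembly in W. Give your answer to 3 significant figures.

706 W

0.0787/0.0333 = 2.363
0.19/1.52 = 0.125
0.0154/0.0242 = 0.6364
R_total = 2.363 + 0.615 + 0.0229 + 0.125 + 0.6364 = 3.763 m²·K/W
Q = A·ΔT/R = 152 × (19.7 − 2.22) / 3.763 = 706.1 W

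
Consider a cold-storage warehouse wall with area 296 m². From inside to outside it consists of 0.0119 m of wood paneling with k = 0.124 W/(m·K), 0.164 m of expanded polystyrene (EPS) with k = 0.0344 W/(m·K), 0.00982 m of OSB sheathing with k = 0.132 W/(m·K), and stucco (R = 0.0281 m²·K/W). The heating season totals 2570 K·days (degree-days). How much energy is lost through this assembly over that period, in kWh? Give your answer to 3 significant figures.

0.0119/0.124 = 0.09597
0.164/0.0344 = 4.767
0.00982/0.132 = 0.07439
R_total = 0.09597 + 4.767 + 0.07439 + 0.0281 = 4.966 m²·K/W
E = A × HDD × 24 / R / 1000 = 296 × 2570 × 24 / 4.966 / 1000 = 3677 kWh

3680 kWh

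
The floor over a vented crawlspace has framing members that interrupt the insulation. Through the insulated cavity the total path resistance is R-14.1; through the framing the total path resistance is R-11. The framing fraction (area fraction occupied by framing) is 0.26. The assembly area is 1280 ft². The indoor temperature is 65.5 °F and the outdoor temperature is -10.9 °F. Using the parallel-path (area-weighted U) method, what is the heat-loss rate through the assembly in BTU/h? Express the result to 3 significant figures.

7440 BTU/h

U_eff = 0.74/14.1 + 0.26/11 = 0.05248 + 0.02364 = 0.07612
R_eff = 1/U_eff = 13.14 ft²·°F·h/BTU
Q = 1280 × (65.5 − (-10.9)) / 13.14 = 7444 BTU/h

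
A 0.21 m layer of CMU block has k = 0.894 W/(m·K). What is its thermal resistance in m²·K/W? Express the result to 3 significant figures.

0.235 m²·K/W

R = L/k = 0.21/0.894 = 0.2349 m²·K/W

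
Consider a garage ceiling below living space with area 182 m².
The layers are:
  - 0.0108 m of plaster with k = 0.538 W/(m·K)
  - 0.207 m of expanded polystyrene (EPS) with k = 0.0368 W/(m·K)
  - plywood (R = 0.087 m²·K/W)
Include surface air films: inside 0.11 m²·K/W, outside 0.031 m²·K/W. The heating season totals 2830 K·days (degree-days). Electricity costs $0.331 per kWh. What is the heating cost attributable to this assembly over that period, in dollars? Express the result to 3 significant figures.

697 dollars

0.0108/0.538 = 0.02007
0.207/0.0368 = 5.625
R_total = 0.11 + 0.02007 + 5.625 + 0.087 + 0.031 = 5.873 m²·K/W
E = A × HDD × 24 / R / 1000 = 182 × 2830 × 24 / 5.873 / 1000 = 2105 kWh
Cost = 2105 × 0.331 = $696.7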